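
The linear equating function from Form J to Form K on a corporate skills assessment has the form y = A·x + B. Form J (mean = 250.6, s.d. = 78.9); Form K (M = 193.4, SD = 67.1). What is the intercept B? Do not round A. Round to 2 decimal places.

A = SD_Y / SD_X = 67.1 / 78.9 = 0.850444
B = M_Y − A·M_X = 193.4 − 0.850444 × 250.6 = -19.72

-19.72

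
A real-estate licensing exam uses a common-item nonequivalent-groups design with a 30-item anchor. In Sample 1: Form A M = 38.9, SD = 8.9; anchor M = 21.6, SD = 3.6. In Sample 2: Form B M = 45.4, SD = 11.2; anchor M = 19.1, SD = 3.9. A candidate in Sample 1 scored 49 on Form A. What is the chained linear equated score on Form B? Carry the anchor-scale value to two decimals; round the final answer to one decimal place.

Form A → anchor (Sample 1): v = (3.6/8.9)(49 − 38.9) + 21.6 = 25.69
anchor → Form B (Sample 2): y = (11.2/3.9)(25.69 − 19.1) + 45.4 = 64.3

64.3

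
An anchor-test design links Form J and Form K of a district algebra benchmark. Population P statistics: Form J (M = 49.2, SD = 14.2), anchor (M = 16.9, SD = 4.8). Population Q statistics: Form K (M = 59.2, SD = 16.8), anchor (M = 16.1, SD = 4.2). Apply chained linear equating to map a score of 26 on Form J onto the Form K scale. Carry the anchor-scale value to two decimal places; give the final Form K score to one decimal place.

31.0

Form J → anchor (Population P): v = (4.8/14.2)(26 − 49.2) + 16.9 = 9.06
anchor → Form K (Population Q): y = (16.8/4.2)(9.06 − 16.1) + 59.2 = 31.0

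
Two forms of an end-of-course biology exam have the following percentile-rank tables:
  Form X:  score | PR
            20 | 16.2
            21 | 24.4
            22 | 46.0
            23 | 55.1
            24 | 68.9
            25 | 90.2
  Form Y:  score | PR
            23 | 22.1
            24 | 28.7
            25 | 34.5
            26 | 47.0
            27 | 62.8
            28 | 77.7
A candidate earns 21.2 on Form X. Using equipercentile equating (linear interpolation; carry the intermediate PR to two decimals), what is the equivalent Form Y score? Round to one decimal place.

24.0

PR of 21.2 on Form X: 24.4 + (21.2 − 21)/(22 − 21) × (46.0 − 24.4) = 28.72
On Form Y, PR 28.72 falls between score 24 (PR 28.7) and 25 (PR 34.5).
Interpolate: 24 + (28.72 − 28.7)/(34.5 − 28.7) × (25 − 24) = 24.0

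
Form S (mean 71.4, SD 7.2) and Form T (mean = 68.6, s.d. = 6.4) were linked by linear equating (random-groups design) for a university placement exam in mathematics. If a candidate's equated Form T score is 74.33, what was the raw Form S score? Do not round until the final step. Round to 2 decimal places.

Invert y = (SD_Y/SD_X)(x − M_X) + M_Y:
x = (SD_X/SD_Y)(y − M_Y) + M_X = (7.2/6.4)(74.33 − 68.6) + 71.4
x = 1.125000 × 5.730 + 71.4 = 77.85

77.85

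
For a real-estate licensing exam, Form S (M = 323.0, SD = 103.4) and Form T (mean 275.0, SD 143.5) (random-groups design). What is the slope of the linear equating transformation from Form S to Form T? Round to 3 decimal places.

A = SD_Y / SD_X = 143.5 / 103.4 = 1.388

1.388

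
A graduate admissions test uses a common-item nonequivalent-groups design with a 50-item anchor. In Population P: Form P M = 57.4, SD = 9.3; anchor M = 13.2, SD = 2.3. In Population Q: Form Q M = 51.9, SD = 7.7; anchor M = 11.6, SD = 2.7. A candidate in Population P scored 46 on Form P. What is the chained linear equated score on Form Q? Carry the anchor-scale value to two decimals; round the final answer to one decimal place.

Form P → anchor (Population P): v = (2.3/9.3)(46 − 57.4) + 13.2 = 10.38
anchor → Form Q (Population Q): y = (7.7/2.7)(10.38 − 11.6) + 51.9 = 48.4

48.4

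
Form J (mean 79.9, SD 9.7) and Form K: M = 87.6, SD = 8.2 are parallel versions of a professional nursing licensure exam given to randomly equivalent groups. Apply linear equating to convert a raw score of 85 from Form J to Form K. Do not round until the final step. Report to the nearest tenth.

91.9

Linear equating: y = (SD_Y/SD_X)(x − M_X) + M_Y
y = (8.2/9.7)(85 − 79.9) + 87.6
y = 0.845361 × 5.1 + 87.6 = 4.3113 + 87.6 = 91.9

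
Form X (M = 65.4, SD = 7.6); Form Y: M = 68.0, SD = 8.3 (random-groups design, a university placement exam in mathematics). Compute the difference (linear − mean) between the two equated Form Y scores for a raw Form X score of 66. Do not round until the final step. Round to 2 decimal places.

Mean-equated: 66 + (68.0 − 65.4) = 68.60
Linear-equated: (8.3/7.6)(66 − 65.4) + 68.0 = 68.655
Difference = 68.655 − 68.60 = 0.06

0.06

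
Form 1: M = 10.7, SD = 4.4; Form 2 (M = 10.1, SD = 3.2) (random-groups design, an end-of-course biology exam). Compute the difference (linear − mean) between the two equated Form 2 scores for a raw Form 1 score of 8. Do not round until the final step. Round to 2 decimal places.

0.74

Mean-equated: 8 + (10.1 − 10.7) = 7.40
Linear-equated: (3.2/4.4)(8 − 10.7) + 10.1 = 8.136
Difference = 8.136 − 7.40 = 0.74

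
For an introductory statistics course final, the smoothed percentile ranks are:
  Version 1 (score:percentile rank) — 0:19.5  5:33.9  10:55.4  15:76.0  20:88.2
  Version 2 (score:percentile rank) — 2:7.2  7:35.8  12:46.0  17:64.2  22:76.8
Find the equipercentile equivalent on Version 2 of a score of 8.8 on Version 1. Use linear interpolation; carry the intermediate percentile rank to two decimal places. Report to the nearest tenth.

PR of 8.8 on Version 1: 33.9 + (8.8 − 5)/(10 − 5) × (55.4 − 33.9) = 50.24
On Version 2, PR 50.24 falls between score 12 (PR 46.0) and 17 (PR 64.2).
Interpolate: 12 + (50.24 − 46.0)/(64.2 − 46.0) × (17 − 12) = 13.2

13.2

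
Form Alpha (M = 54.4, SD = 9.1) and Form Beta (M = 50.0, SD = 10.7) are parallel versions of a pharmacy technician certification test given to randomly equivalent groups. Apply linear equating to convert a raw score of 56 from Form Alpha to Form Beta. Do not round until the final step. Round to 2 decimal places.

Linear equating: y = (SD_Y/SD_X)(x − M_X) + M_Y
y = (10.7/9.1)(56 − 54.4) + 50.0
y = 1.175824 × 1.6 + 50.0 = 1.8813 + 50.0 = 51.88

51.88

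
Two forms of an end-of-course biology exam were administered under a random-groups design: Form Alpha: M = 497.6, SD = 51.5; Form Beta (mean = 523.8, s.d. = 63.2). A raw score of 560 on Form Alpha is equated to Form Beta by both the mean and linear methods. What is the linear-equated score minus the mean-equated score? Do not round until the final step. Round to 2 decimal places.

14.18

Mean-equated: 560 + (523.8 − 497.6) = 586.20
Linear-equated: (63.2/51.5)(560 − 497.6) + 523.8 = 600.376
Difference = 600.376 − 586.20 = 14.18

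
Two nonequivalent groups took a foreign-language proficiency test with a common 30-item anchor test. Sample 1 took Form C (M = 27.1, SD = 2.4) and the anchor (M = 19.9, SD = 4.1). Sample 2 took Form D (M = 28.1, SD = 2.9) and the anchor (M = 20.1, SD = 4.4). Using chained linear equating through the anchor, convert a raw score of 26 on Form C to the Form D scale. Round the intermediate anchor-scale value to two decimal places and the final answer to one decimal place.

Form C → anchor (Sample 1): v = (4.1/2.4)(26 − 27.1) + 19.9 = 18.02
anchor → Form D (Sample 2): y = (2.9/4.4)(18.02 − 20.1) + 28.1 = 26.7

26.7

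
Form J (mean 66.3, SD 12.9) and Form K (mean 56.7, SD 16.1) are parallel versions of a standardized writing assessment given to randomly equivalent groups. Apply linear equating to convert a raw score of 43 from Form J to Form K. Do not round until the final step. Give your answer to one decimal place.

Linear equating: y = (SD_Y/SD_X)(x − M_X) + M_Y
y = (16.1/12.9)(43 − 66.3) + 56.7
y = 1.248062 × -23.3 + 56.7 = -29.0798 + 56.7 = 27.6

27.6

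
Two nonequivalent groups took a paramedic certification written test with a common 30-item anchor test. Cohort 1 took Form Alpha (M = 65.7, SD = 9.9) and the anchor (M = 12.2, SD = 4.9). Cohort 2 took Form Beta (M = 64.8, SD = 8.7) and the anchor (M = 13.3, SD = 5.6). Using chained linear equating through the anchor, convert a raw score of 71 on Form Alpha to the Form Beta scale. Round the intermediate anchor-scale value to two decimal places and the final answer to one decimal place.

Form Alpha → anchor (Cohort 1): v = (4.9/9.9)(71 − 65.7) + 12.2 = 14.82
anchor → Form Beta (Cohort 2): y = (8.7/5.6)(14.82 − 13.3) + 64.8 = 67.2

67.2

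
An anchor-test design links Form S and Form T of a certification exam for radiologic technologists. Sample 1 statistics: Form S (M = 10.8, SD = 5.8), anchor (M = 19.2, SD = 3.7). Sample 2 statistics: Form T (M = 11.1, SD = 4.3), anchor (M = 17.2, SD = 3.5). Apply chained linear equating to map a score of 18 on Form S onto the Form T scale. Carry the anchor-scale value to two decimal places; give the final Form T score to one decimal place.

Form S → anchor (Sample 1): v = (3.7/5.8)(18 − 10.8) + 19.2 = 23.79
anchor → Form T (Sample 2): y = (4.3/3.5)(23.79 − 17.2) + 11.1 = 19.2

19.2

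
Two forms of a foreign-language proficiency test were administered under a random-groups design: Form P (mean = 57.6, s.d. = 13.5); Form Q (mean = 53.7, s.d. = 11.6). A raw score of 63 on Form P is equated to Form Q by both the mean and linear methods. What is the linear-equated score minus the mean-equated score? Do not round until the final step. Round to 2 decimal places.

Mean-equated: 63 + (53.7 − 57.6) = 59.10
Linear-equated: (11.6/13.5)(63 − 57.6) + 53.7 = 58.340
Difference = 58.340 − 59.10 = -0.76

-0.76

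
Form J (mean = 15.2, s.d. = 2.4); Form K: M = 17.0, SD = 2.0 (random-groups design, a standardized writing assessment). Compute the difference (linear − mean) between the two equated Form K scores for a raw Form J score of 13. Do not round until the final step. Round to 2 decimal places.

0.37

Mean-equated: 13 + (17.0 − 15.2) = 14.80
Linear-equated: (2.0/2.4)(13 − 15.2) + 17.0 = 15.167
Difference = 15.167 − 14.80 = 0.37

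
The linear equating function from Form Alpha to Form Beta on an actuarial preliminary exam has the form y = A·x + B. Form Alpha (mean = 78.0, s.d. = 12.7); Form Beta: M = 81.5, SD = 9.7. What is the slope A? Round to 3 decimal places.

0.764

A = SD_Y / SD_X = 9.7 / 12.7 = 0.764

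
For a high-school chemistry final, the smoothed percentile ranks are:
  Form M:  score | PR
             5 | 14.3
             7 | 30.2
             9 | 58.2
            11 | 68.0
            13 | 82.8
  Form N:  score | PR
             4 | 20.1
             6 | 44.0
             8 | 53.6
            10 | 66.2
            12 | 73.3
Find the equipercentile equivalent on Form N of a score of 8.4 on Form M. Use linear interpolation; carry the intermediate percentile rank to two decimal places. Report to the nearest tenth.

PR of 8.4 on Form M: 30.2 + (8.4 − 7)/(9 − 7) × (58.2 − 30.2) = 49.80
On Form N, PR 49.80 falls between score 6 (PR 44.0) and 8 (PR 53.6).
Interpolate: 6 + (49.80 − 44.0)/(53.6 − 44.0) × (8 − 6) = 7.2

7.2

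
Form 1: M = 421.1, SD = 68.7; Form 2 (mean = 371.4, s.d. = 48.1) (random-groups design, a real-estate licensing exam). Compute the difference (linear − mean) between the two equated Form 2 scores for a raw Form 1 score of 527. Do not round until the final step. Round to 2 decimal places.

Mean-equated: 527 + (371.4 − 421.1) = 477.30
Linear-equated: (48.1/68.7)(527 − 421.1) + 371.4 = 445.545
Difference = 445.545 − 477.30 = -31.75

-31.75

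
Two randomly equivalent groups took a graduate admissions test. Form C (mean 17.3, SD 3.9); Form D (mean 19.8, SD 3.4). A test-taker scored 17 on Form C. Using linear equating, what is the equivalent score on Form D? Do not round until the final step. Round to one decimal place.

Linear equating: y = (SD_Y/SD_X)(x − M_X) + M_Y
y = (3.4/3.9)(17 − 17.3) + 19.8
y = 0.871795 × -0.3 + 19.8 = -0.2615 + 19.8 = 19.5

19.5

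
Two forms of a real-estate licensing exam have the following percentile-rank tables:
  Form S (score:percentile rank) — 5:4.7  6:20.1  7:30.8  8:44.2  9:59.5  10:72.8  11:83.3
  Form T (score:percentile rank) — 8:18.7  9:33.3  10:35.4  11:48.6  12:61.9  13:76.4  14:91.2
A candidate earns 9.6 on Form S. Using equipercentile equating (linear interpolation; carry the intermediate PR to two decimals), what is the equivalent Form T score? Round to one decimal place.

12.4

PR of 9.6 on Form S: 59.5 + (9.6 − 9)/(10 − 9) × (72.8 − 59.5) = 67.48
On Form T, PR 67.48 falls between score 12 (PR 61.9) and 13 (PR 76.4).
Interpolate: 12 + (67.48 − 61.9)/(76.4 − 61.9) × (13 − 12) = 12.4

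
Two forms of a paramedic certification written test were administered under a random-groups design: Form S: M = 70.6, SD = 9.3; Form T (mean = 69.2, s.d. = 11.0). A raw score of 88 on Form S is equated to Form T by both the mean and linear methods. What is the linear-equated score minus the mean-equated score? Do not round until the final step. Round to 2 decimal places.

Mean-equated: 88 + (69.2 − 70.6) = 86.60
Linear-equated: (11.0/9.3)(88 − 70.6) + 69.2 = 89.781
Difference = 89.781 − 86.60 = 3.18

3.18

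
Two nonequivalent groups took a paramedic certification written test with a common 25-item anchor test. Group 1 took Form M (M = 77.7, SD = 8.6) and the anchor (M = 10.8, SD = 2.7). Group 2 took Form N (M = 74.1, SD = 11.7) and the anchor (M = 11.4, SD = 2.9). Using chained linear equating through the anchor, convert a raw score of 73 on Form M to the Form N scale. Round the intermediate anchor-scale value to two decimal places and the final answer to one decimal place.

65.7

Form M → anchor (Group 1): v = (2.7/8.6)(73 − 77.7) + 10.8 = 9.32
anchor → Form N (Group 2): y = (11.7/2.9)(9.32 − 11.4) + 74.1 = 65.7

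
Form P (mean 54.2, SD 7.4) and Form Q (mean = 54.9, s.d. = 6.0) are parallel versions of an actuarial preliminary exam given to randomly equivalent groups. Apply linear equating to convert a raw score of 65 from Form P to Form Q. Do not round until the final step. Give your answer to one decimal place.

Linear equating: y = (SD_Y/SD_X)(x − M_X) + M_Y
y = (6.0/7.4)(65 − 54.2) + 54.9
y = 0.810811 × 10.8 + 54.9 = 8.7568 + 54.9 = 63.7

63.7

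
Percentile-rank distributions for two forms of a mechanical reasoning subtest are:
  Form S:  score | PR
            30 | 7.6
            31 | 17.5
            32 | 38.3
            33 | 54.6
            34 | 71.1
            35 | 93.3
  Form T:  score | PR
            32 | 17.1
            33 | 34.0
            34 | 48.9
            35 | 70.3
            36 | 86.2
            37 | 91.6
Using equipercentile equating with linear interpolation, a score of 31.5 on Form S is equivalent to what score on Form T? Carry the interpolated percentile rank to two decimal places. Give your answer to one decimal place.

32.6

PR of 31.5 on Form S: 17.5 + (31.5 − 31)/(32 − 31) × (38.3 − 17.5) = 27.90
On Form T, PR 27.90 falls between score 32 (PR 17.1) and 33 (PR 34.0).
Interpolate: 32 + (27.90 − 17.1)/(34.0 − 17.1) × (33 − 32) = 32.6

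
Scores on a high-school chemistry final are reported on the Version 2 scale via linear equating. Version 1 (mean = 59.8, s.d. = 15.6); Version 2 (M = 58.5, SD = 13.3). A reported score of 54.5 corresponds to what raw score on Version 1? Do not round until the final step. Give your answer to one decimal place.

Invert y = (SD_Y/SD_X)(x − M_X) + M_Y:
x = (SD_X/SD_Y)(y − M_Y) + M_X = (15.6/13.3)(54.5 − 58.5) + 59.8
x = 1.172932 × -4.000 + 59.8 = 55.1

55.1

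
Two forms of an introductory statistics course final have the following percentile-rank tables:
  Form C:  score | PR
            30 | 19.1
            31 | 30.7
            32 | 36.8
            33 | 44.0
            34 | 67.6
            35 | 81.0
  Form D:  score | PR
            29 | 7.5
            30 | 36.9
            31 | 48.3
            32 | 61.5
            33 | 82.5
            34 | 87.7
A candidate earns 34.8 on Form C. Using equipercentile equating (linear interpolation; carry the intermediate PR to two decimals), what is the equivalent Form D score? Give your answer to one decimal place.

PR of 34.8 on Form C: 67.6 + (34.8 − 34)/(35 − 34) × (81.0 − 67.6) = 78.32
On Form D, PR 78.32 falls between score 32 (PR 61.5) and 33 (PR 82.5).
Interpolate: 32 + (78.32 − 61.5)/(82.5 − 61.5) × (33 − 32) = 32.8

32.8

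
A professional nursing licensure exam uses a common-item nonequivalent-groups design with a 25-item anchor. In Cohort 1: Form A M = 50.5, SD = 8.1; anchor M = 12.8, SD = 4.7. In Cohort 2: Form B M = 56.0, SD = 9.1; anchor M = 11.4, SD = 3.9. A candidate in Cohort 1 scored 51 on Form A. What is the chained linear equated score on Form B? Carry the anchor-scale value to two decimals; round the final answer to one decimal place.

Form A → anchor (Cohort 1): v = (4.7/8.1)(51 − 50.5) + 12.8 = 13.09
anchor → Form B (Cohort 2): y = (9.1/3.9)(13.09 − 11.4) + 56.0 = 59.9

59.9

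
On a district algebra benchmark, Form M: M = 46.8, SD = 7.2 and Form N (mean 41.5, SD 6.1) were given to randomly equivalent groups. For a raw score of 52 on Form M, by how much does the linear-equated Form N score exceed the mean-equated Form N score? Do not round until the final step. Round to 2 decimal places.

Mean-equated: 52 + (41.5 − 46.8) = 46.70
Linear-equated: (6.1/7.2)(52 − 46.8) + 41.5 = 45.906
Difference = 45.906 − 46.70 = -0.79

-0.79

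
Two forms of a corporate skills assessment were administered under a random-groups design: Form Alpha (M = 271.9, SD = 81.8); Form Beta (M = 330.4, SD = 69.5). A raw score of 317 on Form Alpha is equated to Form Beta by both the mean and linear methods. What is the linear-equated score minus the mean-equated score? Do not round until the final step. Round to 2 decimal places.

Mean-equated: 317 + (330.4 − 271.9) = 375.50
Linear-equated: (69.5/81.8)(317 − 271.9) + 330.4 = 368.718
Difference = 368.718 − 375.50 = -6.78

-6.78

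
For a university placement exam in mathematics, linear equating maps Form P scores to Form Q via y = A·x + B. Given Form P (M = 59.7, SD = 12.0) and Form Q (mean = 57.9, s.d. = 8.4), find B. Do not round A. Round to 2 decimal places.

16.11

A = SD_Y / SD_X = 8.4 / 12.0 = 0.700000
B = M_Y − A·M_X = 57.9 − 0.700000 × 59.7 = 16.11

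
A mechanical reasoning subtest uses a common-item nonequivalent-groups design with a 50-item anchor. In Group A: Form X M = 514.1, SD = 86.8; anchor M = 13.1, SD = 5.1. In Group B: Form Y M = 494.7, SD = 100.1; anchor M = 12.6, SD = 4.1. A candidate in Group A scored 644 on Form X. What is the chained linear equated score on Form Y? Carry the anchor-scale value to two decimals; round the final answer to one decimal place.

693.2

Form X → anchor (Group A): v = (5.1/86.8)(644 − 514.1) + 13.1 = 20.73
anchor → Form Y (Group B): y = (100.1/4.1)(20.73 − 12.6) + 494.7 = 693.2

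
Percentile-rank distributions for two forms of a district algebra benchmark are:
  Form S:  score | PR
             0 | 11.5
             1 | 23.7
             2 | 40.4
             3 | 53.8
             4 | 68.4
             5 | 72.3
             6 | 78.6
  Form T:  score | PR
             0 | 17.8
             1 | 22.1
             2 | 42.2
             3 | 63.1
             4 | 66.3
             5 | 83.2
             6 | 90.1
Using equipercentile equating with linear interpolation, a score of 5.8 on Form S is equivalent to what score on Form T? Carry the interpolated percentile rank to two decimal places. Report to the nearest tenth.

PR of 5.8 on Form S: 72.3 + (5.8 − 5)/(6 − 5) × (78.6 − 72.3) = 77.34
On Form T, PR 77.34 falls between score 4 (PR 66.3) and 5 (PR 83.2).
Interpolate: 4 + (77.34 − 66.3)/(83.2 − 66.3) × (5 − 4) = 4.7

4.7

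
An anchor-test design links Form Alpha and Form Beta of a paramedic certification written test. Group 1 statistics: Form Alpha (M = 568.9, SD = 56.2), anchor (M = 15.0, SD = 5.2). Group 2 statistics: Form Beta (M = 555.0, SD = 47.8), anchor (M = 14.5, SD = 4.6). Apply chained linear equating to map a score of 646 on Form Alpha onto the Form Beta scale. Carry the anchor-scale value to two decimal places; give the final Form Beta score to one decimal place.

634.3

Form Alpha → anchor (Group 1): v = (5.2/56.2)(646 − 568.9) + 15.0 = 22.13
anchor → Form Beta (Group 2): y = (47.8/4.6)(22.13 − 14.5) + 555.0 = 634.3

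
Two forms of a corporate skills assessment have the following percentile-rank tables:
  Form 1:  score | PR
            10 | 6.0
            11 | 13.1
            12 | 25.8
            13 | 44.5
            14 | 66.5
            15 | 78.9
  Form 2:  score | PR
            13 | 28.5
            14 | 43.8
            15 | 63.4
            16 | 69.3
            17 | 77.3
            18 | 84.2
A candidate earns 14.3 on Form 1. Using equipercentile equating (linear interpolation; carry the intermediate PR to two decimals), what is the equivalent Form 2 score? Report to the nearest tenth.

16.1

PR of 14.3 on Form 1: 66.5 + (14.3 − 14)/(15 − 14) × (78.9 − 66.5) = 70.22
On Form 2, PR 70.22 falls between score 16 (PR 69.3) and 17 (PR 77.3).
Interpolate: 16 + (70.22 − 69.3)/(77.3 − 69.3) × (17 − 16) = 16.1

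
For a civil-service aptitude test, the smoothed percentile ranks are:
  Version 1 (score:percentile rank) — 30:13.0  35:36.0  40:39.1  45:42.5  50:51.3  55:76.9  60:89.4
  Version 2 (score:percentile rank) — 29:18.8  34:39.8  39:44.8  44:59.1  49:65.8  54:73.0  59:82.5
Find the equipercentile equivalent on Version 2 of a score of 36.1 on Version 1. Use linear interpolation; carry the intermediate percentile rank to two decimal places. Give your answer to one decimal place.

PR of 36.1 on Version 1: 36.0 + (36.1 − 35)/(40 − 35) × (39.1 − 36.0) = 36.68
On Version 2, PR 36.68 falls between score 29 (PR 18.8) and 34 (PR 39.8).
Interpolate: 29 + (36.68 − 18.8)/(39.8 − 18.8) × (34 − 29) = 33.3

33.3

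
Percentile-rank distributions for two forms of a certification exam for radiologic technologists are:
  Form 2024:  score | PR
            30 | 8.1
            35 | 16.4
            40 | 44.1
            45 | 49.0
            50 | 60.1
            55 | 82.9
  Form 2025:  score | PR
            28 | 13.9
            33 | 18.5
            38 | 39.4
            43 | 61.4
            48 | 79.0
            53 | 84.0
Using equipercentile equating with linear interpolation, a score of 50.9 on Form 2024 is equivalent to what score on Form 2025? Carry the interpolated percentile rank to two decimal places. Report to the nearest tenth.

PR of 50.9 on Form 2024: 60.1 + (50.9 − 50)/(55 − 50) × (82.9 − 60.1) = 64.20
On Form 2025, PR 64.20 falls between score 43 (PR 61.4) and 48 (PR 79.0).
Interpolate: 43 + (64.20 − 61.4)/(79.0 − 61.4) × (48 − 43) = 43.8

43.8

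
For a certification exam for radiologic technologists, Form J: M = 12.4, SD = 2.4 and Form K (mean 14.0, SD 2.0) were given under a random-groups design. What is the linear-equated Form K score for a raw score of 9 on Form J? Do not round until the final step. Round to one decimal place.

11.2

Linear equating: y = (SD_Y/SD_X)(x − M_X) + M_Y
y = (2.0/2.4)(9 − 12.4) + 14.0
y = 0.833333 × -3.4 + 14.0 = -2.8333 + 14.0 = 11.2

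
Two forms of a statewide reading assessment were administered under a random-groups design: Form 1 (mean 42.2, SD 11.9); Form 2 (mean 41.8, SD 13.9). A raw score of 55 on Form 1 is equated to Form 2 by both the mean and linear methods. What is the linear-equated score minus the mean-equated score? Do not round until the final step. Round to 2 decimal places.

2.15

Mean-equated: 55 + (41.8 − 42.2) = 54.60
Linear-equated: (13.9/11.9)(55 − 42.2) + 41.8 = 56.751
Difference = 56.751 − 54.60 = 2.15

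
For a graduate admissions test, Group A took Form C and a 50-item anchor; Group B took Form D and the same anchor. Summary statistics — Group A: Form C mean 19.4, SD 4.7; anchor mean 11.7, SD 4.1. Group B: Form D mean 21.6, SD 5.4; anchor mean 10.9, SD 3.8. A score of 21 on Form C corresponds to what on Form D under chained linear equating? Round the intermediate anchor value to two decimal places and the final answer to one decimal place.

24.7

Form C → anchor (Group A): v = (4.1/4.7)(21 − 19.4) + 11.7 = 13.10
anchor → Form D (Group B): y = (5.4/3.8)(13.10 − 10.9) + 21.6 = 24.7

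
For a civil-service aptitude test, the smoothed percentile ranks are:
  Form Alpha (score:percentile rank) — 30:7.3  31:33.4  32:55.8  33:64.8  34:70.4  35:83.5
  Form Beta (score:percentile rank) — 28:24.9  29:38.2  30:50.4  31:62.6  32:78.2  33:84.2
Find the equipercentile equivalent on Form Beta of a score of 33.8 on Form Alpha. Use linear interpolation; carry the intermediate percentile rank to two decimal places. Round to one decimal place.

31.4

PR of 33.8 on Form Alpha: 64.8 + (33.8 − 33)/(34 − 33) × (70.4 − 64.8) = 69.28
On Form Beta, PR 69.28 falls between score 31 (PR 62.6) and 32 (PR 78.2).
Interpolate: 31 + (69.28 − 62.6)/(78.2 − 62.6) × (32 − 31) = 31.4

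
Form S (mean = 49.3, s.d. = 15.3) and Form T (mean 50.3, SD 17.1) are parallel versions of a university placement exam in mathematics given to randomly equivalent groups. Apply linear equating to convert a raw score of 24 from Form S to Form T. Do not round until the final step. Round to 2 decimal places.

22.02

Linear equating: y = (SD_Y/SD_X)(x − M_X) + M_Y
y = (17.1/15.3)(24 − 49.3) + 50.3
y = 1.117647 × -25.3 + 50.3 = -28.2765 + 50.3 = 22.02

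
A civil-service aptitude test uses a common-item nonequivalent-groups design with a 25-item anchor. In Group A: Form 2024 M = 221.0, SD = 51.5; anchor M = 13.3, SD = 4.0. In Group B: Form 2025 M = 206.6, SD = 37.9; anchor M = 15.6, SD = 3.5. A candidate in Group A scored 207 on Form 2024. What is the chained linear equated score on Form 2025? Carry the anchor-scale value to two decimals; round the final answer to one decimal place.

169.9

Form 2024 → anchor (Group A): v = (4.0/51.5)(207 − 221.0) + 13.3 = 12.21
anchor → Form 2025 (Group B): y = (37.9/3.5)(12.21 − 15.6) + 206.6 = 169.9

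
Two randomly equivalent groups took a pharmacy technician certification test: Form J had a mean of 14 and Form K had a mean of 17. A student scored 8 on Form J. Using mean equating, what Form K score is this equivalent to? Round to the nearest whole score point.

11

Mean equating: y = x + (M_Y − M_X) = 8 + (17 − 14) = 11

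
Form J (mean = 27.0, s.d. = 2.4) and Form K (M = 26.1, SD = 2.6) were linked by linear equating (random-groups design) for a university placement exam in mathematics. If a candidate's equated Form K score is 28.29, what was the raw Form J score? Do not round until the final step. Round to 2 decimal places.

Invert y = (SD_Y/SD_X)(x − M_X) + M_Y:
x = (SD_X/SD_Y)(y − M_Y) + M_X = (2.4/2.6)(28.29 − 26.1) + 27.0
x = 0.923077 × 2.190 + 27.0 = 29.02

29.02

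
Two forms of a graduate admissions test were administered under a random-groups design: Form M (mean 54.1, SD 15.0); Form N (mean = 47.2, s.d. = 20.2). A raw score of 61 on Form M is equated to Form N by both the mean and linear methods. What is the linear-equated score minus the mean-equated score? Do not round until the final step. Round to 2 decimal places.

Mean-equated: 61 + (47.2 − 54.1) = 54.10
Linear-equated: (20.2/15.0)(61 − 54.1) + 47.2 = 56.492
Difference = 56.492 − 54.10 = 2.39

2.39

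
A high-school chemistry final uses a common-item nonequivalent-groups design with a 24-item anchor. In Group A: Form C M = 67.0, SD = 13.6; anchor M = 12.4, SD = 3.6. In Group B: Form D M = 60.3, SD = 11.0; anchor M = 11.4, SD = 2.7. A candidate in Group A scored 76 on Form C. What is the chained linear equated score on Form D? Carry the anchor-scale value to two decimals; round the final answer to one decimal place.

74.1

Form C → anchor (Group A): v = (3.6/13.6)(76 − 67.0) + 12.4 = 14.78
anchor → Form D (Group B): y = (11.0/2.7)(14.78 − 11.4) + 60.3 = 74.1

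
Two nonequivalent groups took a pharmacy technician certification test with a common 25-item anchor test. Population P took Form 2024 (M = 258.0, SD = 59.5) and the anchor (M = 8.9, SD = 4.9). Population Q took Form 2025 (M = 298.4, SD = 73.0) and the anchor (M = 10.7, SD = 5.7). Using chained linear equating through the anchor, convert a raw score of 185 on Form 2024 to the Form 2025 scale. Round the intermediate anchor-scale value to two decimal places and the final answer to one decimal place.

Form 2024 → anchor (Population P): v = (4.9/59.5)(185 − 258.0) + 8.9 = 2.89
anchor → Form 2025 (Population Q): y = (73.0/5.7)(2.89 − 10.7) + 298.4 = 198.4

198.4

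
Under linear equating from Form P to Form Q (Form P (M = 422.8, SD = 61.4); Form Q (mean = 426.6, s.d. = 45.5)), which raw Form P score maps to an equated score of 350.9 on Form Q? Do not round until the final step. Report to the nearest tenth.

320.6

Invert y = (SD_Y/SD_X)(x − M_X) + M_Y:
x = (SD_X/SD_Y)(y − M_Y) + M_X = (61.4/45.5)(350.9 − 426.6) + 422.8
x = 1.349451 × -75.700 + 422.8 = 320.6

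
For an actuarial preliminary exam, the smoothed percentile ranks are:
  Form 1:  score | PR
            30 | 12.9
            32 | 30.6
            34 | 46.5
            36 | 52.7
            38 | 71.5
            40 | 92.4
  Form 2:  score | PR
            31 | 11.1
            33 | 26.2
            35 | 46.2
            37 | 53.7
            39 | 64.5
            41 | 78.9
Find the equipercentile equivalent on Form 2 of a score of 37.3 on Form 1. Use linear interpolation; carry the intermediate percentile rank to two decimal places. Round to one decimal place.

39.1

PR of 37.3 on Form 1: 52.7 + (37.3 − 36)/(38 − 36) × (71.5 − 52.7) = 64.92
On Form 2, PR 64.92 falls between score 39 (PR 64.5) and 41 (PR 78.9).
Interpolate: 39 + (64.92 − 64.5)/(78.9 − 64.5) × (41 − 39) = 39.1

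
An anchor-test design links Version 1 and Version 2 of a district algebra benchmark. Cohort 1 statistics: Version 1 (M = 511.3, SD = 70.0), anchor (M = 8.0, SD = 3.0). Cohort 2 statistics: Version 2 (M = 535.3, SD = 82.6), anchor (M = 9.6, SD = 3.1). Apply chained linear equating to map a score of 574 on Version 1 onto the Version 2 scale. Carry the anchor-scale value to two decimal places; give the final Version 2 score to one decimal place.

Version 1 → anchor (Cohort 1): v = (3.0/70.0)(574 − 511.3) + 8.0 = 10.69
anchor → Version 2 (Cohort 2): y = (82.6/3.1)(10.69 − 9.6) + 535.3 = 564.3

564.3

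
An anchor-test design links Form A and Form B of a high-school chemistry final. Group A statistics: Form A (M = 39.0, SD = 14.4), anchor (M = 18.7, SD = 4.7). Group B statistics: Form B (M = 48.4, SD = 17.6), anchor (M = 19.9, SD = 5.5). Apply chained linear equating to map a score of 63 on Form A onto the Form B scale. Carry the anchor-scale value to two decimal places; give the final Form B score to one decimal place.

69.6

Form A → anchor (Group A): v = (4.7/14.4)(63 − 39.0) + 18.7 = 26.53
anchor → Form B (Group B): y = (17.6/5.5)(26.53 − 19.9) + 48.4 = 69.6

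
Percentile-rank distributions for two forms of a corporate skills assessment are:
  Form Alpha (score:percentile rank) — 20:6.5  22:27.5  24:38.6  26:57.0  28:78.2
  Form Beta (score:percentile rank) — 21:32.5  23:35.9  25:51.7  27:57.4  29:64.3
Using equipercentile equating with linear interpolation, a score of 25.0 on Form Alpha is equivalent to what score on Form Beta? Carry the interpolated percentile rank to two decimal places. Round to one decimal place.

24.5

PR of 25.0 on Form Alpha: 38.6 + (25.0 − 24)/(26 − 24) × (57.0 − 38.6) = 47.80
On Form Beta, PR 47.80 falls between score 23 (PR 35.9) and 25 (PR 51.7).
Interpolate: 23 + (47.80 − 35.9)/(51.7 − 35.9) × (25 − 23) = 24.5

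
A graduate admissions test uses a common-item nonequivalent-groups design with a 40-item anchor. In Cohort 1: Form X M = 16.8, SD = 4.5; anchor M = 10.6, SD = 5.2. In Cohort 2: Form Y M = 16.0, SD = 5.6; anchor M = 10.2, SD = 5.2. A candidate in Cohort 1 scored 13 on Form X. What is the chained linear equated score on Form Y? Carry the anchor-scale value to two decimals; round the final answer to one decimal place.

Form X → anchor (Cohort 1): v = (5.2/4.5)(13 − 16.8) + 10.6 = 6.21
anchor → Form Y (Cohort 2): y = (5.6/5.2)(6.21 − 10.2) + 16.0 = 11.7

11.7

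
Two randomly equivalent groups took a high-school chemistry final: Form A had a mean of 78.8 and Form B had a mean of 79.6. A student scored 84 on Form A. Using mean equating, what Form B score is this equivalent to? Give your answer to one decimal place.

Mean equating: y = x + (M_Y − M_X) = 84 + (79.6 − 78.8) = 84.8

84.8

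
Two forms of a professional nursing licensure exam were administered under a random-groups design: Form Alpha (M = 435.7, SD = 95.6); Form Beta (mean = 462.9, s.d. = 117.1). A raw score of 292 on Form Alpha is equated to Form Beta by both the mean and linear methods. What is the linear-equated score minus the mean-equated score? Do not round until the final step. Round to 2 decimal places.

Mean-equated: 292 + (462.9 − 435.7) = 319.20
Linear-equated: (117.1/95.6)(292 − 435.7) + 462.9 = 286.883
Difference = 286.883 − 319.20 = -32.32

-32.32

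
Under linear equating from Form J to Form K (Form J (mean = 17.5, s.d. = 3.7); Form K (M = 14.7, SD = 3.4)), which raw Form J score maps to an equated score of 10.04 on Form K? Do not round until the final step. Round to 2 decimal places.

Invert y = (SD_Y/SD_X)(x − M_X) + M_Y:
x = (SD_X/SD_Y)(y − M_Y) + M_X = (3.7/3.4)(10.04 − 14.7) + 17.5
x = 1.088235 × -4.660 + 17.5 = 12.43

12.43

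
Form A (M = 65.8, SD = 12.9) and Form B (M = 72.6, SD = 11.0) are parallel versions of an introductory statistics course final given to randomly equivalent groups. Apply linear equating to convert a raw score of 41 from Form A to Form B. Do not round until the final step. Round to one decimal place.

51.5

Linear equating: y = (SD_Y/SD_X)(x − M_X) + M_Y
y = (11.0/12.9)(41 − 65.8) + 72.6
y = 0.852713 × -24.8 + 72.6 = -21.1473 + 72.6 = 51.5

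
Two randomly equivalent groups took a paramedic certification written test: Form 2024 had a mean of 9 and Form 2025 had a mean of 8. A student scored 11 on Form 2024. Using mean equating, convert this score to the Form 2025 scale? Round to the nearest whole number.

Mean equating: y = x + (M_Y − M_X) = 11 + (8 − 9) = 10

10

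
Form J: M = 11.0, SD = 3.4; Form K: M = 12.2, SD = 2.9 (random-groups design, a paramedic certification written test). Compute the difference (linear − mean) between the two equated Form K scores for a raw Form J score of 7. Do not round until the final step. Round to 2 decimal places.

Mean-equated: 7 + (12.2 − 11.0) = 8.20
Linear-equated: (2.9/3.4)(7 − 11.0) + 12.2 = 8.788
Difference = 8.788 − 8.20 = 0.59

0.59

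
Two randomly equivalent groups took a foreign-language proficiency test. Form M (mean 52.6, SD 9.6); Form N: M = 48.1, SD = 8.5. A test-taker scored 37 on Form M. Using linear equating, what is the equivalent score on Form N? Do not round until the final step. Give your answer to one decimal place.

Linear equating: y = (SD_Y/SD_X)(x − M_X) + M_Y
y = (8.5/9.6)(37 − 52.6) + 48.1
y = 0.885417 × -15.6 + 48.1 = -13.8125 + 48.1 = 34.3

34.3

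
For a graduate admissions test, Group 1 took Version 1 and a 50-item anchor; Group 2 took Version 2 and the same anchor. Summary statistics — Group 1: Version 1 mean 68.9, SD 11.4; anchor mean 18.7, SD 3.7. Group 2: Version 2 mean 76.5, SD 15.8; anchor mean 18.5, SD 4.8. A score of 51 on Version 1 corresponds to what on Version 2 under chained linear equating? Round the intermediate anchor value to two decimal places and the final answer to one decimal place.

Version 1 → anchor (Group 1): v = (3.7/11.4)(51 − 68.9) + 18.7 = 12.89
anchor → Version 2 (Group 2): y = (15.8/4.8)(12.89 − 18.5) + 76.5 = 58.0

58.0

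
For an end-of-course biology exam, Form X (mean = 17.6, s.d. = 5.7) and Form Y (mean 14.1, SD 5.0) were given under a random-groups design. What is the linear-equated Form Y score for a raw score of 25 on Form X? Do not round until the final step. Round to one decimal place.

20.6

Linear equating: y = (SD_Y/SD_X)(x − M_X) + M_Y
y = (5.0/5.7)(25 − 17.6) + 14.1
y = 0.877193 × 7.4 + 14.1 = 6.4912 + 14.1 = 20.6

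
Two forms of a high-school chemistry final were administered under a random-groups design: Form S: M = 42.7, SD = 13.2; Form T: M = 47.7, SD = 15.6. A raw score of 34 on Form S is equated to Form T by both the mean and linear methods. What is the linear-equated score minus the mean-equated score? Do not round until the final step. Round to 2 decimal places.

Mean-equated: 34 + (47.7 − 42.7) = 39.00
Linear-equated: (15.6/13.2)(34 − 42.7) + 47.7 = 37.418
Difference = 37.418 − 39.00 = -1.58

-1.58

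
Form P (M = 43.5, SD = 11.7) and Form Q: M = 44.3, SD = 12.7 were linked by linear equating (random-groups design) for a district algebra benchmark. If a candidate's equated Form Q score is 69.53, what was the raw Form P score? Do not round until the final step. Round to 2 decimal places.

Invert y = (SD_Y/SD_X)(x − M_X) + M_Y:
x = (SD_X/SD_Y)(y − M_Y) + M_X = (11.7/12.7)(69.53 − 44.3) + 43.5
x = 0.921260 × 25.230 + 43.5 = 66.74

66.74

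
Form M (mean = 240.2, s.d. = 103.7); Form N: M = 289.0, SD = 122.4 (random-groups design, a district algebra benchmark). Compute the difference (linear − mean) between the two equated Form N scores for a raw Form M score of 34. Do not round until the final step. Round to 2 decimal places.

Mean-equated: 34 + (289.0 − 240.2) = 82.80
Linear-equated: (122.4/103.7)(34 − 240.2) + 289.0 = 45.616
Difference = 45.616 − 82.80 = -37.18

-37.18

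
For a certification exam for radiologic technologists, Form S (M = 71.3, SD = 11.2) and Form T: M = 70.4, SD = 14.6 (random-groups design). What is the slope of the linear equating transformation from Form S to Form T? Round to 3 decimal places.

A = SD_Y / SD_X = 14.6 / 11.2 = 1.304

1.304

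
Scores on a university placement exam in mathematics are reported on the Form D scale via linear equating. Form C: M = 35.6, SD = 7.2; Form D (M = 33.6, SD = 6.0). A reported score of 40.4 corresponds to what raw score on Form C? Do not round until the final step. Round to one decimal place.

43.8

Invert y = (SD_Y/SD_X)(x − M_X) + M_Y:
x = (SD_X/SD_Y)(y − M_Y) + M_X = (7.2/6.0)(40.4 − 33.6) + 35.6
x = 1.200000 × 6.800 + 35.6 = 43.8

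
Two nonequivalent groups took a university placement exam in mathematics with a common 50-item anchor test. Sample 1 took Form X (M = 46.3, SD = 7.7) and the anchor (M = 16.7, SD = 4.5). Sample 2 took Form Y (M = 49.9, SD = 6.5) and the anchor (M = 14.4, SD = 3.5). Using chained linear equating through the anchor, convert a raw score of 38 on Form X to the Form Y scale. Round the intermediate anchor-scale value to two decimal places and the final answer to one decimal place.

Form X → anchor (Sample 1): v = (4.5/7.7)(38 − 46.3) + 16.7 = 11.85
anchor → Form Y (Sample 2): y = (6.5/3.5)(11.85 − 14.4) + 49.9 = 45.2

45.2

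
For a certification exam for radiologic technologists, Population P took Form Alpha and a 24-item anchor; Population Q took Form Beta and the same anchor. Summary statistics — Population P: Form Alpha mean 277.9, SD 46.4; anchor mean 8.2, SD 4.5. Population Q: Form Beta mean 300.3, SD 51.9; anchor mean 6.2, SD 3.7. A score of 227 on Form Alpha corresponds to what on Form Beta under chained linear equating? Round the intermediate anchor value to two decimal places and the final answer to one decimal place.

259.1

Form Alpha → anchor (Population P): v = (4.5/46.4)(227 − 277.9) + 8.2 = 3.26
anchor → Form Beta (Population Q): y = (51.9/3.7)(3.26 − 6.2) + 300.3 = 259.1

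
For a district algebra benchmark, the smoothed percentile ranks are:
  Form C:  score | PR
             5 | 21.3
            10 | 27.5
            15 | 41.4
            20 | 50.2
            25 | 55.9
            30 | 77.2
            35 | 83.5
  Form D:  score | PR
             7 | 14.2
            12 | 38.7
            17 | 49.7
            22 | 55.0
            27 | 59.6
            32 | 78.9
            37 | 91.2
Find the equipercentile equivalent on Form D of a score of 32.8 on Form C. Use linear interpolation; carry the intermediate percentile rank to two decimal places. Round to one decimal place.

32.7

PR of 32.8 on Form C: 77.2 + (32.8 − 30)/(35 − 30) × (83.5 − 77.2) = 80.73
On Form D, PR 80.73 falls between score 32 (PR 78.9) and 37 (PR 91.2).
Interpolate: 32 + (80.73 − 78.9)/(91.2 − 78.9) × (37 − 32) = 32.7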